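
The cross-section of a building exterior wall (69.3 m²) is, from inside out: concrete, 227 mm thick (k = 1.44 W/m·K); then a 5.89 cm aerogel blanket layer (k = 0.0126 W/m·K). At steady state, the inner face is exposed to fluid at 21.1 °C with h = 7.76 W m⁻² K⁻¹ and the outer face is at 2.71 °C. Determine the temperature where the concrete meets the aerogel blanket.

T = 20.0 °C

Resistance network (inner→outer):
  R_conv,in = 1/(hA) = 1/(7.76·69.3) = 0.001860 K/W
  R_concrete = L/(kA) = 0.227/(1.44·69.3) = 0.002275 K/W
  R_aerogel blanket = L/(kA) = 0.0589/(0.0126·69.3) = 0.06745 K/W
ΣR = 0.001860 + 0.002275 + 0.06745 = 0.07158 K/W
Q = ΔT/ΣR = (21.1 °C − 2.71 °C)/0.07158 = 256.9 W
From the inner boundary to the concrete/aerogel blanket interface, ΣR_partial = 0.004135 K/W.
T_interface = T_in − Q·ΣR_partial = 21.1 °C − (256.9)(0.004135) = 20.0 °C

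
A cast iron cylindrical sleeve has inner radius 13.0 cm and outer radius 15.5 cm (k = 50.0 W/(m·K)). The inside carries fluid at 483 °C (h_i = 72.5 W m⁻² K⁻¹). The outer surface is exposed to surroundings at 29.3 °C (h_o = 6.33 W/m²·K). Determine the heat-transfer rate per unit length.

Resistance network (inner→outer):
  R'_conv,in = 1/(2πr h) = 1/(2π·0.130·72.5) = 0.01689 m·K/W
  R'_cast iron = ln(0.155/0.130)/(2πk) = 0.1759/(2π·50.0) = 5.599×10^-4 m·K/W
  R'_conv,out = 1/(2πr h) = 1/(2π·0.155·6.33) = 0.1622 m·K/W
ΣR = 0.01689 + 5.599×10^-4 + 0.1622 = 0.1796 m·K/W
Q' = ΔT/ΣR = (483 °C − 29.3 °C)/0.1796 = 2530 W/m

Q' = 2.53 kW/m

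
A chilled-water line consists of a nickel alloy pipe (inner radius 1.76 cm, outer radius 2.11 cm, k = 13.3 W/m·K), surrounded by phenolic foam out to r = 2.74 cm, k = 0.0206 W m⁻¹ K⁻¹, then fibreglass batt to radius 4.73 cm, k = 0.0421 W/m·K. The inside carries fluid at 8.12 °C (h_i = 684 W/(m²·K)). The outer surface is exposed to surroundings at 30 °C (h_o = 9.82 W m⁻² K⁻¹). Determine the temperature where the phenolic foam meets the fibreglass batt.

Resistance network (inner→outer):
  R'_conv,in = 1/(2πr h) = 1/(2π·0.0176·684) = 0.01322 m·K/W
  R'_nickel alloy = ln(0.0211/0.0176)/(2πk) = 0.1814/(2π·13.3) = 0.002170 m·K/W
  R'_phenolic foam = ln(0.0274/0.0211)/(2πk) = 0.2613/(2π·0.0206) = 2.019 m·K/W
  R'_fibreglass batt = ln(0.0473/0.0274)/(2πk) = 0.5460/(2π·0.0421) = 2.064 m·K/W
  R'_conv,out = 1/(2πr h) = 1/(2π·0.0473·9.82) = 0.3426 m·K/W
ΣR = 0.01322 + 0.002170 + 2.019 + 2.064 + 0.3426 = 4.441 m·K/W
Q' = ΔT/ΣR = (8.12 °C − 30 °C)/4.441 = -4.927 W/m
From the inner boundary to the phenolic foam/fibreglass batt interface, ΣR_partial = 2.034 m·K/W.
T_interface = T_in − Q'·ΣR_partial = 8.12 °C − (-4.927)(2.034) = 18.1 °C

T = 18.1 °C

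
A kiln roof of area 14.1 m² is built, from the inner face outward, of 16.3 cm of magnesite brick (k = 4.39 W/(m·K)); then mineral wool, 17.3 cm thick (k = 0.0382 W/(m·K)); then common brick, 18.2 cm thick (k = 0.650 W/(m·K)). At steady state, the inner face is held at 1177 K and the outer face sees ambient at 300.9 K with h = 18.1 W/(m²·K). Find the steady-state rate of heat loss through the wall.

Q = 2520 W

Resistance network (inner→outer):
  R_magnesite brick = L/(kA) = 0.163/(4.39·14.1) = 0.002633 K/W
  R_mineral wool = L/(kA) = 0.173/(0.0382·14.1) = 0.3212 K/W
  R_common brick = L/(kA) = 0.182/(0.650·14.1) = 0.01986 K/W
  R_conv,out = 1/(hA) = 1/(18.1·14.1) = 0.003918 K/W
ΣR = 0.002633 + 0.3212 + 0.01986 + 0.003918 = 0.3476 K/W
Q = ΔT/ΣR = (1177 K − 300.9 K)/0.3476 = 2520 W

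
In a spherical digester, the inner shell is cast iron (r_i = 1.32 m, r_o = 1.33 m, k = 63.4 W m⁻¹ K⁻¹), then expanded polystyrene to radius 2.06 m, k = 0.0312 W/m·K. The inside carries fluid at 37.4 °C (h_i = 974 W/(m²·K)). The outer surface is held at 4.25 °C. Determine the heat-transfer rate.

Treat each layer as a resistance in series:
  R_conv,in = 1/(4πr²h) = 1/(4π·1.32²·974) = 4.689×10^-5 K/W
  R_cast iron = (1/1.32 − 1/1.33)/(4πk) = 0.005696/(4π·63.4) = 7.149×10^-6 K/W
  R_expanded polystyrene = (1/1.33 − 1/2.06)/(4πk) = 0.2664/(4π·0.0312) = 0.6796 K/W
ΣR = 4.689×10^-5 + 7.149×10^-6 + 0.6796 = 0.6797 K/W
Q = ΔT/ΣR = (37.4 °C − 4.25 °C)/0.6797 = 48.8 W

Q = 48.8 W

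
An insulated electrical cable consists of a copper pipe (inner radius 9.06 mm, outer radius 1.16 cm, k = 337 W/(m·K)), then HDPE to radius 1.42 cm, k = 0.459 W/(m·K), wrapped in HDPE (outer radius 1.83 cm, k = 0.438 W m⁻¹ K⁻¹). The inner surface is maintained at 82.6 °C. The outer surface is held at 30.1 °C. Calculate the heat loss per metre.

Treat each layer as a resistance in series:
  R'_copper = ln(0.0116/0.00906)/(2πk) = 0.2471/(2π·337) = 1.167×10^-4 m·K/W
  R'_HDPE = ln(0.0142/0.0116)/(2πk) = 0.2022/(2π·0.459) = 0.07012 m·K/W
  R'_HDPE = ln(0.0183/0.0142)/(2πk) = 0.2537/(2π·0.438) = 0.09217 m·K/W
ΣR = 1.167×10^-4 + 0.07012 + 0.09217 = 0.1624 m·K/W
Q' = ΔT/ΣR = (82.6 °C − 30.1 °C)/0.1624 = 323 W/m

Q' = 323 W/m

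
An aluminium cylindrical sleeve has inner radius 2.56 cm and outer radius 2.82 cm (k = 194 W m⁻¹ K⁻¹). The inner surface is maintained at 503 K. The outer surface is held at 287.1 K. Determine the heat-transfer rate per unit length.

Q' = 2πk·ΔT/ln(r₂/r₁) = 2π × 194 × 215.9 / ln(0.0282/0.0256) = 2.72×10^6 W/m

Q' = 2720 kW/m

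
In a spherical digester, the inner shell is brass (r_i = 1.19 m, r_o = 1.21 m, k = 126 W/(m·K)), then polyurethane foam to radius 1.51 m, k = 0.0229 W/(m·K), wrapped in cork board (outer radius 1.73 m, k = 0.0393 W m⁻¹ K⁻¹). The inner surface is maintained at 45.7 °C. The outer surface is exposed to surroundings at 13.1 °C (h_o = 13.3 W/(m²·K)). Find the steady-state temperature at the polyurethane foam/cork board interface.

Resistance network (inner→outer):
  R_brass = (1/1.19 − 1/1.21)/(4πk) = 0.01389/(4π·126) = 8.772×10^-6 K/W
  R_polyurethane foam = (1/1.21 − 1/1.51)/(4πk) = 0.1642/(4π·0.0229) = 0.5706 K/W
  R_cork board = (1/1.51 − 1/1.73)/(4πk) = 0.08422/(4π·0.0393) = 0.1705 K/W
  R_conv,out = 1/(4πr²h) = 1/(4π·1.73²·13.3) = 0.001999 K/W
ΣR = 8.772×10^-6 + 0.5706 + 0.1705 + 0.001999 = 0.7431 K/W
Q = ΔT/ΣR = (45.7 °C − 13.1 °C)/0.7431 = 43.87 W
From the inner boundary to the polyurethane foam/cork board interface, ΣR_partial = 0.5706 K/W.
T_interface = T_in − Q·ΣR_partial = 45.7 °C − (43.87)(0.5706) = 20.7 °C

T = 20.7 °C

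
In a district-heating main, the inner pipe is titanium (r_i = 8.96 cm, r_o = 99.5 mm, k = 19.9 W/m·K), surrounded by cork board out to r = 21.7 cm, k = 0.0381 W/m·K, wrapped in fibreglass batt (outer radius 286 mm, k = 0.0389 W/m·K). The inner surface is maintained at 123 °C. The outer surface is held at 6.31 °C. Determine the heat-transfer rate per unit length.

Resistance network (inner→outer):
  R'_titanium = ln(0.0995/0.0896)/(2πk) = 0.1048/(2π·19.9) = 8.382×10^-4 m·K/W
  R'_cork board = ln(0.217/0.0995)/(2πk) = 0.7797/(2π·0.0381) = 3.257 m·K/W
  R'_fibreglass batt = ln(0.286/0.217)/(2πk) = 0.2761/(2π·0.0389) = 1.130 m·K/W
ΣR = 8.382×10^-4 + 3.257 + 1.130 = 4.388 m·K/W
Q' = ΔT/ΣR = (123 °C − 6.31 °C)/4.388 = 26.6 W/m

Q' = 26.6 W/m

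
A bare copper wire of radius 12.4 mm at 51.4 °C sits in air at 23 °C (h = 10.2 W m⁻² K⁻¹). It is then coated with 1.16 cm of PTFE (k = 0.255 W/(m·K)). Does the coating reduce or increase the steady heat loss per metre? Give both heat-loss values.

increases: 22.6 → 26.7 W/m

Critical radius for a cylinder: r_cr = k/h = 0.0250 m = 2.50 cm.
Outer radius after coating: r₂ = 0.0124 + 0.0116 = 0.0240 m.
Since r₁ < r_cr and r₂ ≤ r_cr, the coating moves toward the maximum at r_cr — heat loss rises.
Bare: R = 1/(2πr₁h) = 1.258 m·K/W; Q = 28.4/1.258 = 22.6 W/m.
Coated: R = R_cond + R_conv = 1.062 m·K/W; Q = 28.4/1.062 = 26.7 W/m.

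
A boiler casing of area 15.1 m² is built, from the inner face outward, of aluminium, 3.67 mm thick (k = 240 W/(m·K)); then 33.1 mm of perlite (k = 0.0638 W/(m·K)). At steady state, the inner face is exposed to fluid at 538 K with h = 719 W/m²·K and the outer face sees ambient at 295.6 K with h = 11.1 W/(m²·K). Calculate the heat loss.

Q = 6000 W

Resistance network (inner→outer):
  R_conv,in = 1/(hA) = 1/(719·15.1) = 9.211×10^-5 K/W
  R_aluminium = L/(kA) = 0.00367/(240·15.1) = 1.013×10^-6 K/W
  R_perlite = L/(kA) = 0.0331/(0.0638·15.1) = 0.03436 K/W
  R_conv,out = 1/(hA) = 1/(11.1·15.1) = 0.005966 K/W
ΣR = 9.211×10^-5 + 1.013×10^-6 + 0.03436 + 0.005966 = 0.04042 K/W
Q = ΔT/ΣR = (538 K − 295.6 K)/0.04042 = 6000 W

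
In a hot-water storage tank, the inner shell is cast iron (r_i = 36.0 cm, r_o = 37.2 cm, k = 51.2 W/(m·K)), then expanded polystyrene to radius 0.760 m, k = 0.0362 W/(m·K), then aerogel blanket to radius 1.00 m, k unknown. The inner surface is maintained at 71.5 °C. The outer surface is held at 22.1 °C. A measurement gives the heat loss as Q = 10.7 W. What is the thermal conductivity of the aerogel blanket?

k = 0.0157 W/m·K

ΣR = ΔT/Q = |71.5 − 22.1|/10.7 = 4.617 K/W
Known resistances:
  R_cast iron = (1/0.360 − 1/0.372)/(4πk) = 0.08961/(4π·51.2) = 1.393×10^-4 K/W
  R_expanded polystyrene = (1/0.372 − 1/0.760)/(4πk) = 1.372/(4π·0.0362) = 3.017 K/W
R_aerogel blanket = ΣR − ΣR_known = 4.617 − 3.017 = 1.600 K/W
(1/r₁−1/r₂)/(4πk) = 1.600 ⇒ k = 0.3158/(4π·1.600) = 0.0157 W/m·K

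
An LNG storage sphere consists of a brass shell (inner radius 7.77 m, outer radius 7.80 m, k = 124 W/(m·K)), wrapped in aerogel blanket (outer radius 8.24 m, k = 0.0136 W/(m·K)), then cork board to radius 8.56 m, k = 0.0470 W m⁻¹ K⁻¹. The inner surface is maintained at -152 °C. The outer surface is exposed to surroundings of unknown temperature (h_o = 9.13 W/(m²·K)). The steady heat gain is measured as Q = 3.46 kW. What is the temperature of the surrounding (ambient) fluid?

Series resistances:
  R_brass = (1/7.77 − 1/7.80)/(4πk) = 4.950×10^-4/(4π·124) = 3.177×10^-7 K/W
  R_aerogel blanket = (1/7.80 − 1/8.24)/(4πk) = 0.006846/(4π·0.0136) = 0.04006 K/W
  R_cork board = (1/8.24 − 1/8.56)/(4πk) = 0.004537/(4π·0.0470) = 0.007681 K/W
  R_conv,out = 1/(4πr²h) = 1/(4π·8.56²·9.13) = 1.190×10^-4 K/W
ΣR = 0.04786 K/W
ΔT = Q·ΣR = 3460 × 0.04786 = 165.6 K
Heat flows inward, so T_out = T_in + ΔT = -152 + 165.6 = 13.6 °C

T_out = 13.6 °C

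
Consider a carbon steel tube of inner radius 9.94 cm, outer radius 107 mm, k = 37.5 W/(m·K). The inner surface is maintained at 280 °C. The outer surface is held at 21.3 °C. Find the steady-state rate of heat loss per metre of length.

Q' = 8.27×10^5 W/m

Q' = 2πk·ΔT/ln(r₂/r₁) = 2π × 37.5 × 258.7 / ln(0.107/0.0994) = 8.27×10^5 W/m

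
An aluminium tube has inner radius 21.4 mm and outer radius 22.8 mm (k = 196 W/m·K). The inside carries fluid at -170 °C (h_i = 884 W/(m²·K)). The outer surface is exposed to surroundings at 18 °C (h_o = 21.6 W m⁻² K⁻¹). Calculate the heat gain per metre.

Q' = 567 W/m

Treat each layer as a resistance in series:
  R'_conv,in = 1/(2πr h) = 1/(2π·0.0214·884) = 0.008413 m·K/W
  R'_aluminium = ln(0.0228/0.0214)/(2πk) = 0.06337/(2π·196) = 5.146×10^-5 m·K/W
  R'_conv,out = 1/(2πr h) = 1/(2π·0.0228·21.6) = 0.3232 m·K/W
ΣR = 0.008413 + 5.146×10^-5 + 0.3232 = 0.3317 m·K/W
Q' = ΔT/ΣR = (-170 °C − 18 °C)/0.3317 = -567 W/m
(Negative Q' ⇒ heat flows inward; heat gain = 567 W/m.)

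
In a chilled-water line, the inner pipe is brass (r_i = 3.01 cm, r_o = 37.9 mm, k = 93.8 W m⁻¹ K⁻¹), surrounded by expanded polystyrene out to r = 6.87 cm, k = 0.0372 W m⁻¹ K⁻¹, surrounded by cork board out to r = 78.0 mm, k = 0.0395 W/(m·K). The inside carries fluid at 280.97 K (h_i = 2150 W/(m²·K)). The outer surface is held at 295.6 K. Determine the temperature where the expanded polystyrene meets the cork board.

Resistance network (inner→outer):
  R'_conv,in = 1/(2πr h) = 1/(2π·0.0301·2150) = 0.002459 m·K/W
  R'_brass = ln(0.0379/0.0301)/(2πk) = 0.2304/(2π·93.8) = 3.910×10^-4 m·K/W
  R'_expanded polystyrene = ln(0.0687/0.0379)/(2πk) = 0.5948/(2π·0.0372) = 2.545 m·K/W
  R'_cork board = ln(0.0780/0.0687)/(2πk) = 0.1270/(2π·0.0395) = 0.5116 m·K/W
ΣR = 0.002459 + 3.910×10^-4 + 2.545 + 0.5116 = 3.059 m·K/W
Q' = ΔT/ΣR = (280.97 K − 295.6 K)/3.059 = -4.783 W/m
From the inner boundary to the expanded polystyrene/cork board interface, ΣR_partial = 2.548 m·K/W.
T_interface = T_in − Q'·ΣR_partial = 280.97 K − (-4.783)(2.548) = 293.2 K

T = 293.2 K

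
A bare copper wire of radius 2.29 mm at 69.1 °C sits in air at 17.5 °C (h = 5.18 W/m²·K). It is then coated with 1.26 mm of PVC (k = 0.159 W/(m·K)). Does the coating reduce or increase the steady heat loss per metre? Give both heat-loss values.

Critical radius for a cylinder: r_cr = k/h = 0.0307 m = 3.07 cm.
Outer radius after coating: r₂ = 0.00229 + 0.00126 = 0.00355 m.
Since r₁ < r_cr and r₂ ≤ r_cr, the coating moves toward the maximum at r_cr — heat loss rises.
Bare: R = 1/(2πr₁h) = 13.42 m·K/W; Q = 51.6/13.42 = 3.85 W/m.
Coated: R = R_cond + R_conv = 9.094 m·K/W; Q = 51.6/9.094 = 5.67 W/m.

increases: 3.85 → 5.67 W/m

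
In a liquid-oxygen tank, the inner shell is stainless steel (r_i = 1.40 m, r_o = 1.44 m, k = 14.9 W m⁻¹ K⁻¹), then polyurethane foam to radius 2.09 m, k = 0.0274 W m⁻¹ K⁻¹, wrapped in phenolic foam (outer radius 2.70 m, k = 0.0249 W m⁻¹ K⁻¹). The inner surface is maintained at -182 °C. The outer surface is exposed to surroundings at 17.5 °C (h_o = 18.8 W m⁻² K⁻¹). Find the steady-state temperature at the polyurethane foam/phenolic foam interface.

T = -53.4 °C

Resistance network (inner→outer):
  R_stainless steel = (1/1.40 − 1/1.44)/(4πk) = 0.01984/(4π·14.9) = 1.060×10^-4 K/W
  R_polyurethane foam = (1/1.44 − 1/2.09)/(4πk) = 0.2160/(4π·0.0274) = 0.6273 K/W
  R_phenolic foam = (1/2.09 − 1/2.70)/(4πk) = 0.1081/(4π·0.0249) = 0.3455 K/W
  R_conv,out = 1/(4πr²h) = 1/(4π·2.70²·18.8) = 5.806×10^-4 K/W
ΣR = 1.060×10^-4 + 0.6273 + 0.3455 + 5.806×10^-4 = 0.9735 K/W
Q = ΔT/ΣR = (-182 °C − 17.5 °C)/0.9735 = -204.9 W
From the inner boundary to the polyurethane foam/phenolic foam interface, ΣR_partial = 0.6274 K/W.
T_interface = T_in − Q·ΣR_partial = -182 °C − (-204.9)(0.6274) = -53.4 °C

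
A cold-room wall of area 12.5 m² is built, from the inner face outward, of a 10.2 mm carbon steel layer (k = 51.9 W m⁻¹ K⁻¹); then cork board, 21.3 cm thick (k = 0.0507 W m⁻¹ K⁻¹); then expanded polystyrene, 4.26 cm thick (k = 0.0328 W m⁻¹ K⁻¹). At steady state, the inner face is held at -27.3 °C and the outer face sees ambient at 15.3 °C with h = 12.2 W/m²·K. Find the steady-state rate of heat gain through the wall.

Q = 95.4 W

Series thermal resistances, inner to outer:
  R_carbon steel = L/(kA) = 0.0102/(51.9·12.5) = 1.572×10^-5 K/W
  R_cork board = L/(kA) = 0.213/(0.0507·12.5) = 0.3361 K/W
  R_expanded polystyrene = L/(kA) = 0.0426/(0.0328·12.5) = 0.1039 K/W
  R_conv,out = 1/(hA) = 1/(12.2·12.5) = 0.006557 K/W
ΣR = 1.572×10^-5 + 0.3361 + 0.1039 + 0.006557 = 0.4466 K/W
Q = ΔT/ΣR = (-27.3 °C − 15.3 °C)/0.4466 = -95.4 W
(Negative Q ⇒ heat flows inward; heat gain = 95.4 W.)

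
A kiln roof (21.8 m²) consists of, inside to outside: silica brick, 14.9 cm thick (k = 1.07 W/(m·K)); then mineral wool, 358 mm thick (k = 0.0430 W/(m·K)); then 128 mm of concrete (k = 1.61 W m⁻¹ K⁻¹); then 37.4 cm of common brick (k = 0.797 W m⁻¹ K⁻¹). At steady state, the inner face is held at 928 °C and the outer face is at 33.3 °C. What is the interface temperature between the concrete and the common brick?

Treat each layer as a resistance in series:
  R_silica brick = L/(kA) = 0.149/(1.07·21.8) = 0.006388 K/W
  R_mineral wool = L/(kA) = 0.358/(0.0430·21.8) = 0.3819 K/W
  R_concrete = L/(kA) = 0.128/(1.61·21.8) = 0.003647 K/W
  R_common brick = L/(kA) = 0.374/(0.797·21.8) = 0.02153 K/W
ΣR = 0.006388 + 0.3819 + 0.003647 + 0.02153 = 0.4135 K/W
Q = ΔT/ΣR = (928 °C − 33.3 °C)/0.4135 = 2164 W
From the inner boundary to the concrete/common brick interface, ΣR_partial = 0.3919 K/W.
T_interface = T_in − Q·ΣR_partial = 928 °C − (2164)(0.3919) = 79.9 °C

T = 79.9 °C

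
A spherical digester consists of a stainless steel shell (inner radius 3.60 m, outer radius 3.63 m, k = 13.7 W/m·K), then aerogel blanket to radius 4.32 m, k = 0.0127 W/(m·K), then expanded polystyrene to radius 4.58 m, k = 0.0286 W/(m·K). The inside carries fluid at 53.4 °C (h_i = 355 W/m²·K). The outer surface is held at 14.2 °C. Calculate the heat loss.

Q = 126 W

Treat each layer as a resistance in series:
  R_conv,in = 1/(4πr²h) = 1/(4π·3.60²·355) = 1.730×10^-5 K/W
  R_stainless steel = (1/3.60 − 1/3.63)/(4πk) = 0.002296/(4π·13.7) = 1.333×10^-5 K/W
  R_aerogel blanket = (1/3.63 − 1/4.32)/(4πk) = 0.04400/(4π·0.0127) = 0.2757 K/W
  R_expanded polystyrene = (1/4.32 − 1/4.58)/(4πk) = 0.01314/(4π·0.0286) = 0.03656 K/W
ΣR = 1.730×10^-5 + 1.333×10^-5 + 0.2757 + 0.03656 = 0.3123 K/W
Q = ΔT/ΣR = (53.4 °C − 14.2 °C)/0.3123 = 126 W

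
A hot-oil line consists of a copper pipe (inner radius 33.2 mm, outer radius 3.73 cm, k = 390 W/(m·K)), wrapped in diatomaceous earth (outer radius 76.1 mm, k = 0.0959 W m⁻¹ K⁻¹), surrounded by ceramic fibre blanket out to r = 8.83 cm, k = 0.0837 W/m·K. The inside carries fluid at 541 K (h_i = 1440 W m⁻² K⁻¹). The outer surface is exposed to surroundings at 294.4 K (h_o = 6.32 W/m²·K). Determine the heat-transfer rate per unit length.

Treat each layer as a resistance in series:
  R'_conv,in = 1/(2πr h) = 1/(2π·0.0332·1440) = 0.003329 m·K/W
  R'_copper = ln(0.0373/0.0332)/(2πk) = 0.1164/(2π·390) = 4.752×10^-5 m·K/W
  R'_diatomaceous earth = ln(0.0761/0.0373)/(2πk) = 0.7131/(2π·0.0959) = 1.183 m·K/W
  R'_ceramic fibre blanket = ln(0.0883/0.0761)/(2πk) = 0.1487/(2π·0.0837) = 0.2827 m·K/W
  R'_conv,out = 1/(2πr h) = 1/(2π·0.0883·6.32) = 0.2852 m·K/W
ΣR = 0.003329 + 4.752×10^-5 + 1.183 + 0.2827 + 0.2852 = 1.754 m·K/W
Q' = ΔT/ΣR = (541 K − 294.4 K)/1.754 = 141 W/m

Q' = 141 W/m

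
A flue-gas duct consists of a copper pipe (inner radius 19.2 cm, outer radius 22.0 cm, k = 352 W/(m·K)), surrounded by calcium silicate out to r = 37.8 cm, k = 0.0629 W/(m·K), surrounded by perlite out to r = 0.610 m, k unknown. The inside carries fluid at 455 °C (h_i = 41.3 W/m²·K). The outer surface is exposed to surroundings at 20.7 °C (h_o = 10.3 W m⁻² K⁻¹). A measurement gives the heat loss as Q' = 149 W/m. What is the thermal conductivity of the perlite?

k = 0.0508 W/m·K

ΣR = ΔT/Q' = |455 − 20.7|/149 = 2.915 m·K/W
Known resistances:
  R'_conv,in = 1/(2πr h) = 1/(2π·0.192·41.3) = 0.02007 m·K/W
  R'_copper = ln(0.220/0.192)/(2πk) = 0.1361/(2π·352) = 6.155×10^-5 m·K/W
  R'_calcium silicate = ln(0.378/0.220)/(2πk) = 0.5413/(2π·0.0629) = 1.370 m·K/W
  R'_conv,out = 1/(2πr h) = 1/(2π·0.610·10.3) = 0.02533 m·K/W
R_perlite = ΣR − ΣR_known = 2.915 − 1.415 = 1.500 m·K/W
ln(r₂/r₁)/(2πk) = 1.500 ⇒ k = 0.4786/(2π·1.500) = 0.0508 W/m·K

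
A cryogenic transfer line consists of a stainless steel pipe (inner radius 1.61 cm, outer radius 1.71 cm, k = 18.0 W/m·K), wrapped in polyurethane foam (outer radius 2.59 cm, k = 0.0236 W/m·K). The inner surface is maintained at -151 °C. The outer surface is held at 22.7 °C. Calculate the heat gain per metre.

Treat each layer as a resistance in series:
  R'_stainless steel = ln(0.0171/0.0161)/(2πk) = 0.06026/(2π·18.0) = 5.328×10^-4 m·K/W
  R'_polyurethane foam = ln(0.0259/0.0171)/(2πk) = 0.4152/(2π·0.0236) = 2.800 m·K/W
ΣR = 5.328×10^-4 + 2.800 = 2.801 m·K/W
Q' = ΔT/ΣR = (-151 °C − 22.7 °C)/2.801 = -62.0 W/m
(Negative Q' ⇒ heat flows inward; heat gain = 62.0 W/m.)

Q' = 62.0 W/m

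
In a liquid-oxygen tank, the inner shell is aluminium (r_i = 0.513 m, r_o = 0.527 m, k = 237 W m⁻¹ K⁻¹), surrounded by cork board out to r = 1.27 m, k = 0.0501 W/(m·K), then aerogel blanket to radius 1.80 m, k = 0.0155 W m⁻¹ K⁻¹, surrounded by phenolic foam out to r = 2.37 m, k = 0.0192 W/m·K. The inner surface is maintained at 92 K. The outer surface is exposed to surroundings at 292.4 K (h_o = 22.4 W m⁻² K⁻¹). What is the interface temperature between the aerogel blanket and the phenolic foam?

Resistance network (inner→outer):
  R_aluminium = (1/0.513 − 1/0.527)/(4πk) = 0.05178/(4π·237) = 1.739×10^-5 K/W
  R_cork board = (1/0.527 − 1/1.27)/(4πk) = 1.110/(4π·0.0501) = 1.763 K/W
  R_aerogel blanket = (1/1.27 − 1/1.80)/(4πk) = 0.2318/(4π·0.0155) = 1.190 K/W
  R_phenolic foam = (1/1.80 − 1/2.37)/(4πk) = 0.1336/(4π·0.0192) = 0.5538 K/W
  R_conv,out = 1/(4πr²h) = 1/(4π·2.37²·22.4) = 6.325×10^-4 K/W
ΣR = 1.739×10^-5 + 1.763 + 1.190 + 0.5538 + 6.325×10^-4 = 3.507 K/W
Q = ΔT/ΣR = (92 K − 292.4 K)/3.507 = -57.14 W
From the inner boundary to the aerogel blanket/phenolic foam interface, ΣR_partial = 2.953 K/W.
T_interface = T_in − Q·ΣR_partial = 92 K − (-57.14)(2.953) = 260.7 K

T = 260.7 K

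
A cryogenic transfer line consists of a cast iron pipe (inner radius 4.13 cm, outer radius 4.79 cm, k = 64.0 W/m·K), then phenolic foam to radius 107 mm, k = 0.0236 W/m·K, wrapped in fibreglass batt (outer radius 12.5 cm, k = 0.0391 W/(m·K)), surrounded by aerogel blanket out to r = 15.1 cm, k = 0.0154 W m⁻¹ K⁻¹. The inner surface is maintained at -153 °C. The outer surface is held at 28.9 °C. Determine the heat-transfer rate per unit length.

Q' = 22.7 W/m

Series thermal resistances, inner to outer:
  R'_cast iron = ln(0.0479/0.0413)/(2πk) = 0.1483/(2π·64.0) = 3.687×10^-4 m·K/W
  R'_phenolic foam = ln(0.107/0.0479)/(2πk) = 0.8037/(2π·0.0236) = 5.420 m·K/W
  R'_fibreglass batt = ln(0.125/0.107)/(2πk) = 0.1555/(2π·0.0391) = 0.6329 m·K/W
  R'_aerogel blanket = ln(0.151/0.125)/(2πk) = 0.1890/(2π·0.0154) = 1.953 m·K/W
ΣR = 3.687×10^-4 + 5.420 + 0.6329 + 1.953 = 8.006 m·K/W
Q' = ΔT/ΣR = (-153 °C − 28.9 °C)/8.006 = -22.7 W/m
(Negative Q' ⇒ heat flows inward; heat gain = 22.7 W/m.)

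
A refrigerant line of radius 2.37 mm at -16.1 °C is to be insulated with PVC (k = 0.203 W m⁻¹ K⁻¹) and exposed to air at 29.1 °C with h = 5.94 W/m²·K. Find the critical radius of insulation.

r_cr = 3.42 cm

For a cylinder, r_cr = k_ins/h = 0.203/5.94 = 0.0342 m = 3.42 cm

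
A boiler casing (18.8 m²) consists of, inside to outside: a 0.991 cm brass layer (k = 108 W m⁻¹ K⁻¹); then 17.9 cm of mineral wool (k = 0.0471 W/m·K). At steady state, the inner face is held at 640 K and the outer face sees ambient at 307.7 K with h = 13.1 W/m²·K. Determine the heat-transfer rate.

Resistance network (inner→outer):
  R_brass = L/(kA) = 0.00991/(108·18.8) = 4.881×10^-6 K/W
  R_mineral wool = L/(kA) = 0.179/(0.0471·18.8) = 0.2022 K/W
  R_conv,out = 1/(hA) = 1/(13.1·18.8) = 0.004060 K/W
ΣR = 4.881×10^-6 + 0.2022 + 0.004060 = 0.2063 K/W
Q = ΔT/ΣR = (640 K − 307.7 K)/0.2063 = 1610 W

Q = 1610 W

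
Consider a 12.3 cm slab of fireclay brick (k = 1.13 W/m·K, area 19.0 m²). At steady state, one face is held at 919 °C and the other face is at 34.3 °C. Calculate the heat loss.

Q = kA·ΔT/L = 1.13 × 19.0 × |919 °C − 34.3 °C| / 0.123 = 1.54×10^5 W

Q = 1.54×10^5 W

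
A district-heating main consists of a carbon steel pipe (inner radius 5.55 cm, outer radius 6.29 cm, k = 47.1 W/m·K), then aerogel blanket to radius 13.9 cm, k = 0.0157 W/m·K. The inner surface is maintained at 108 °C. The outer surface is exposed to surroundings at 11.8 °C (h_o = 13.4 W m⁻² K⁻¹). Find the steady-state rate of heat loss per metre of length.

Resistance network (inner→outer):
  R'_carbon steel = ln(0.0629/0.0555)/(2πk) = 0.1252/(2π·47.1) = 4.229×10^-4 m·K/W
  R'_aerogel blanket = ln(0.139/0.0629)/(2πk) = 0.7929/(2π·0.0157) = 8.038 m·K/W
  R'_conv,out = 1/(2πr h) = 1/(2π·0.139·13.4) = 0.08545 m·K/W
ΣR = 4.229×10^-4 + 8.038 + 0.08545 = 8.124 m·K/W
Q' = ΔT/ΣR = (108 °C − 11.8 °C)/8.124 = 11.8 W/m

Q' = 11.8 W/m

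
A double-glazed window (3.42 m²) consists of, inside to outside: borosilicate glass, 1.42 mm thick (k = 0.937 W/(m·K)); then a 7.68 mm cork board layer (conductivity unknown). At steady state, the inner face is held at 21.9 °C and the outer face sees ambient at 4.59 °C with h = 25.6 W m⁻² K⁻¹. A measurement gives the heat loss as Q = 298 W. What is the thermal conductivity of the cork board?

ΣR = ΔT/Q = |21.9 − 4.59|/298 = 0.05809 K/W
Known resistances:
  R_borosilicate glass = L/(kA) = 0.00142/(0.937·3.42) = 4.431×10^-4 K/W
  R_conv,out = 1/(hA) = 1/(25.6·3.42) = 0.01142 K/W
R_cork board = ΣR − ΣR_known = 0.05809 − 0.01186 = 0.04623 K/W
L/(kA) = 0.04623 ⇒ k = 0.00768/(0.04623·3.42) = 0.0486 W/m·K

k = 0.0486 W/m·K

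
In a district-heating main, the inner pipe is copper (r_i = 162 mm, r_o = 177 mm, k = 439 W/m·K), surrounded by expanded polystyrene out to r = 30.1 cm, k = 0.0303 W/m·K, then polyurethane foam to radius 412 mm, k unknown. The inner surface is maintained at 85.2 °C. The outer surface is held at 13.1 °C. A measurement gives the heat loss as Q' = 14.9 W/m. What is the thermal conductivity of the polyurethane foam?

k = 0.0244 W/m·K

ΣR = ΔT/Q' = |85.2 − 13.1|/14.9 = 4.839 m·K/W
Known resistances:
  R'_copper = ln(0.177/0.162)/(2πk) = 0.08855/(2π·439) = 3.210×10^-5 m·K/W
  R'_expanded polystyrene = ln(0.301/0.177)/(2πk) = 0.5310/(2π·0.0303) = 2.789 m·K/W
R_polyurethane foam = ΣR − ΣR_known = 4.839 − 2.789 = 2.050 m·K/W
ln(r₂/r₁)/(2πk) = 2.050 ⇒ k = 0.3139/(2π·2.050) = 0.0244 W/m·K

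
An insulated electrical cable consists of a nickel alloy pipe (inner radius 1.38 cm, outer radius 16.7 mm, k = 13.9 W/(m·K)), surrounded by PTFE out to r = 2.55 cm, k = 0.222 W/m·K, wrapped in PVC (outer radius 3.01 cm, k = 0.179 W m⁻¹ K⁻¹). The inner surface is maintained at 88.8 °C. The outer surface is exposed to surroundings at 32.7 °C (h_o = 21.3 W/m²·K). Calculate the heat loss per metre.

Q' = 80.0 W/m

Series thermal resistances, inner to outer:
  R'_nickel alloy = ln(0.0167/0.0138)/(2πk) = 0.1907/(2π·13.9) = 0.002184 m·K/W
  R'_PTFE = ln(0.0255/0.0167)/(2πk) = 0.4233/(2π·0.222) = 0.3034 m·K/W
  R'_PVC = ln(0.0301/0.0255)/(2πk) = 0.1658/(2π·0.179) = 0.1475 m·K/W
  R'_conv,out = 1/(2πr h) = 1/(2π·0.0301·21.3) = 0.2482 m·K/W
ΣR = 0.002184 + 0.3034 + 0.1475 + 0.2482 = 0.7013 m·K/W
Q' = ΔT/ΣR = (88.8 °C − 32.7 °C)/0.7013 = 80.0 W/m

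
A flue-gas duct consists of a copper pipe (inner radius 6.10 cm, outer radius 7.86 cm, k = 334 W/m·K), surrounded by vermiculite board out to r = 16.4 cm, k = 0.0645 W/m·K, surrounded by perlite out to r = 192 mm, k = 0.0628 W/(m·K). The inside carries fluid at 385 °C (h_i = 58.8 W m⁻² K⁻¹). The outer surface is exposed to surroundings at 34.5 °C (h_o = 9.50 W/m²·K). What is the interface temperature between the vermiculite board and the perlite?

Resistance network (inner→outer):
  R'_conv,in = 1/(2πr h) = 1/(2π·0.0610·58.8) = 0.04437 m·K/W
  R'_copper = ln(0.0786/0.0610)/(2πk) = 0.2535/(2π·334) = 1.208×10^-4 m·K/W
  R'_vermiculite board = ln(0.164/0.0786)/(2πk) = 0.7355/(2π·0.0645) = 1.815 m·K/W
  R'_perlite = ln(0.192/0.164)/(2πk) = 0.1576/(2π·0.0628) = 0.3995 m·K/W
  R'_conv,out = 1/(2πr h) = 1/(2π·0.192·9.50) = 0.08726 m·K/W
ΣR = 0.04437 + 1.208×10^-4 + 1.815 + 0.3995 + 0.08726 = 2.346 m·K/W
Q' = ΔT/ΣR = (385 °C − 34.5 °C)/2.346 = 149.4 W/m
From the inner boundary to the vermiculite board/perlite interface, ΣR_partial = 1.859 m·K/W.
T_interface = T_in − Q'·ΣR_partial = 385 °C − (149.4)(1.859) = 107 °C

T = 107 °C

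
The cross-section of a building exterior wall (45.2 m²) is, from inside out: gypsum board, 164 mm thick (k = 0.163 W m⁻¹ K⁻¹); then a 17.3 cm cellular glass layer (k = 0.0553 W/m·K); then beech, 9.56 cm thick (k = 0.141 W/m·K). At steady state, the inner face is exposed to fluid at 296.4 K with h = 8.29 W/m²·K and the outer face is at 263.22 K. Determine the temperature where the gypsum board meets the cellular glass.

T = 288.8 K

Resistance network (inner→outer):
  R_conv,in = 1/(hA) = 1/(8.29·45.2) = 0.002669 K/W
  R_gypsum board = L/(kA) = 0.164/(0.163·45.2) = 0.02226 K/W
  R_cellular glass = L/(kA) = 0.173/(0.0553·45.2) = 0.06921 K/W
  R_beech = L/(kA) = 0.0956/(0.141·45.2) = 0.01500 K/W
ΣR = 0.002669 + 0.02226 + 0.06921 + 0.01500 = 0.1091 K/W
Q = ΔT/ΣR = (296.4 K − 263.22 K)/0.1091 = 304.1 W
From the inner boundary to the gypsum board/cellular glass interface, ΣR_partial = 0.02493 K/W.
T_interface = T_in − Q·ΣR_partial = 296.4 K − (304.1)(0.02493) = 288.8 K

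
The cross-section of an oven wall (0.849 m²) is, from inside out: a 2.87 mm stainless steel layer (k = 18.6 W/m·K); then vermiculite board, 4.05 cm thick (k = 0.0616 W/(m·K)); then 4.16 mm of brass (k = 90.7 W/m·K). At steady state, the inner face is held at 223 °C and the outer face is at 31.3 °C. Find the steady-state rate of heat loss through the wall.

Q = 247 W

Treat each layer as a resistance in series:
  R_stainless steel = L/(kA) = 0.00287/(18.6·0.849) = 1.817×10^-4 K/W
  R_vermiculite board = L/(kA) = 0.0405/(0.0616·0.849) = 0.7744 K/W
  R_brass = L/(kA) = 0.00416/(90.7·0.849) = 5.402×10^-5 K/W
ΣR = 1.817×10^-4 + 0.7744 + 5.402×10^-5 = 0.7746 K/W
Q = ΔT/ΣR = (223 °C − 31.3 °C)/0.7746 = 247 W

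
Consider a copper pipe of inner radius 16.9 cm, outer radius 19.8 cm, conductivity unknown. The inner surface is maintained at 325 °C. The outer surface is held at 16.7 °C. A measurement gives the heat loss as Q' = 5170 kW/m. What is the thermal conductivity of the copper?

ΣR = ΔT/Q' = |325 − 16.7|/5.17×10^6 = 5.963×10^-5 m·K/W
ln(r₂/r₁)/(2πk) = 5.963×10^-5 ⇒ k = 0.1584/(2π·5.963×10^-5) = 423 W/m·K

k = 423 W/m·K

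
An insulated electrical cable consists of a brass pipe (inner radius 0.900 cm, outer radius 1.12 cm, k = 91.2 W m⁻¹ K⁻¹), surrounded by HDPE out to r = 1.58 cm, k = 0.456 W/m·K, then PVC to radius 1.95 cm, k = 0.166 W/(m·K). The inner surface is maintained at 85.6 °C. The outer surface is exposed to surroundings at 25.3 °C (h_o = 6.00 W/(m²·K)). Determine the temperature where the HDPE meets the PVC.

Treat each layer as a resistance in series:
  R'_brass = ln(0.0112/0.00900)/(2πk) = 0.2187/(2π·91.2) = 3.816×10^-4 m·K/W
  R'_HDPE = ln(0.0158/0.0112)/(2πk) = 0.3441/(2π·0.456) = 0.1201 m·K/W
  R'_PVC = ln(0.0195/0.0158)/(2πk) = 0.2104/(2π·0.166) = 0.2017 m·K/W
  R'_conv,out = 1/(2πr h) = 1/(2π·0.0195·6.00) = 1.360 m·K/W
ΣR = 3.816×10^-4 + 0.1201 + 0.2017 + 1.360 = 1.682 m·K/W
Q' = ΔT/ΣR = (85.6 °C − 25.3 °C)/1.682 = 35.85 W/m
From the inner boundary to the HDPE/PVC interface, ΣR_partial = 0.1205 m·K/W.
T_interface = T_in − Q'·ΣR_partial = 85.6 °C − (35.85)(0.1205) = 81.3 °C

T = 81.3 °C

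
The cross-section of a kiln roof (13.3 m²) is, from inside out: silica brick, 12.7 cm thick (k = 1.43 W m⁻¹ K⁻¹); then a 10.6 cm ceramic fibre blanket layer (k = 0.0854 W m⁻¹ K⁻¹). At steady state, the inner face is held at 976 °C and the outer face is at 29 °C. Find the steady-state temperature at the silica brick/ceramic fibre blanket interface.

T = 913 °C

Series thermal resistances, inner to outer:
  R_silica brick = L/(kA) = 0.127/(1.43·13.3) = 0.006678 K/W
  R_ceramic fibre blanket = L/(kA) = 0.106/(0.0854·13.3) = 0.09332 K/W
ΣR = 0.006678 + 0.09332 = 0.1000 K/W
Q = ΔT/ΣR = (976 °C − 29 °C)/0.1000 = 9470 W
From the inner boundary to the silica brick/ceramic fibre blanket interface, ΣR_partial = 0.006678 K/W.
T_interface = T_in − Q·ΣR_partial = 976 °C − (9470)(0.006678) = 913 °C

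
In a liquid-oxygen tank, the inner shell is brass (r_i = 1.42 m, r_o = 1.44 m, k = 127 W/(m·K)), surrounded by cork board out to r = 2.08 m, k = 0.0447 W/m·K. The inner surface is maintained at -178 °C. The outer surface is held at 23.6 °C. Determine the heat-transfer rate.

Q = 530 W

Series thermal resistances, inner to outer:
  R_brass = (1/1.42 − 1/1.44)/(4πk) = 0.009781/(4π·127) = 6.129×10^-6 K/W
  R_cork board = (1/1.44 − 1/2.08)/(4πk) = 0.2137/(4π·0.0447) = 0.3804 K/W
ΣR = 6.129×10^-6 + 0.3804 = 0.3804 K/W
Q = ΔT/ΣR = (-178 °C − 23.6 °C)/0.3804 = -530 W
(Negative Q ⇒ heat flows inward; heat gain = 530 W.)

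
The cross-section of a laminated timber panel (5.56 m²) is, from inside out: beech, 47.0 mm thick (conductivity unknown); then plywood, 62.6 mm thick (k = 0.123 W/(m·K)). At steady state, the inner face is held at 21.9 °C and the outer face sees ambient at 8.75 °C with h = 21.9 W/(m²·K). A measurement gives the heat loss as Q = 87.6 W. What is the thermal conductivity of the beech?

ΣR = ΔT/Q = |21.9 − 8.75|/87.6 = 0.1501 K/W
Known resistances:
  R_plywood = L/(kA) = 0.0626/(0.123·5.56) = 0.09154 K/W
  R_conv,out = 1/(hA) = 1/(21.9·5.56) = 0.008213 K/W
R_beech = ΣR − ΣR_known = 0.1501 − 0.09975 = 0.05035 K/W
L/(kA) = 0.05035 ⇒ k = 0.0470/(0.05035·5.56) = 0.168 W/m·K

k = 0.168 W/m·K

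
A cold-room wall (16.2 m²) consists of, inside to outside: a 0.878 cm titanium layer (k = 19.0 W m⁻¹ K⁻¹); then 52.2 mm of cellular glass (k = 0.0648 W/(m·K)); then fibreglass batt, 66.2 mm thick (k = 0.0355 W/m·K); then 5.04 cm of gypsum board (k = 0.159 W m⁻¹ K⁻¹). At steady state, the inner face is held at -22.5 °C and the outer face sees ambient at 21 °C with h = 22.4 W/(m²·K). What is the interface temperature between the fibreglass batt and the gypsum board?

Treat each layer as a resistance in series:
  R_titanium = L/(kA) = 0.00878/(19.0·16.2) = 2.853×10^-5 K/W
  R_cellular glass = L/(kA) = 0.0522/(0.0648·16.2) = 0.04973 K/W
  R_fibreglass batt = L/(kA) = 0.0662/(0.0355·16.2) = 0.1151 K/W
  R_gypsum board = L/(kA) = 0.0504/(0.159·16.2) = 0.01957 K/W
  R_conv,out = 1/(hA) = 1/(22.4·16.2) = 0.002756 K/W
ΣR = 2.853×10^-5 + 0.04973 + 0.1151 + 0.01957 + 0.002756 = 0.1872 K/W
Q = ΔT/ΣR = (-22.5 °C − 21 °C)/0.1872 = -232.4 W
From the inner boundary to the fibreglass batt/gypsum board interface, ΣR_partial = 0.1649 K/W.
T_interface = T_in − Q·ΣR_partial = -22.5 °C − (-232.4)(0.1649) = 15.8 °C

T = 15.8 °C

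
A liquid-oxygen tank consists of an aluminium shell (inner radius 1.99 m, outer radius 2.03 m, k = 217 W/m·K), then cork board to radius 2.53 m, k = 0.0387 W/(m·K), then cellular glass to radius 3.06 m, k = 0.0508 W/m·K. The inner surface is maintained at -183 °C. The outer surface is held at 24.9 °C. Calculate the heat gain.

Q = 676 W

Resistance network (inner→outer):
  R_aluminium = (1/1.99 − 1/2.03)/(4πk) = 0.009902/(4π·217) = 3.631×10^-6 K/W
  R_cork board = (1/2.03 − 1/2.53)/(4πk) = 0.09735/(4π·0.0387) = 0.2002 K/W
  R_cellular glass = (1/2.53 − 1/3.06)/(4πk) = 0.06846/(4π·0.0508) = 0.1072 K/W
ΣR = 3.631×10^-6 + 0.2002 + 0.1072 = 0.3074 K/W
Q = ΔT/ΣR = (-183 °C − 24.9 °C)/0.3074 = -676 W
(Negative Q ⇒ heat flows inward; heat gain = 676 W.)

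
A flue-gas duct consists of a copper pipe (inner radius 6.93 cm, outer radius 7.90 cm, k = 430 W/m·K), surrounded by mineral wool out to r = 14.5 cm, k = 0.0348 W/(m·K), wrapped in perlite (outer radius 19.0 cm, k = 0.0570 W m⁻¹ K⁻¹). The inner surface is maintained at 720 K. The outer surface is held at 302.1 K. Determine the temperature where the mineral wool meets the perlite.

T = 391 K

Resistance network (inner→outer):
  R'_copper = ln(0.0790/0.0693)/(2πk) = 0.1310/(2π·430) = 4.849×10^-5 m·K/W
  R'_mineral wool = ln(0.145/0.0790)/(2πk) = 0.6073/(2π·0.0348) = 2.777 m·K/W
  R'_perlite = ln(0.190/0.145)/(2πk) = 0.2703/(2π·0.0570) = 0.7547 m·K/W
ΣR = 4.849×10^-5 + 2.777 + 0.7547 = 3.532 m·K/W
Q' = ΔT/ΣR = (720 K − 302.1 K)/3.532 = 118.3 W/m
From the inner boundary to the mineral wool/perlite interface, ΣR_partial = 2.777 m·K/W.
T_interface = T_in − Q'·ΣR_partial = 720 K − (118.3)(2.777) = 391 K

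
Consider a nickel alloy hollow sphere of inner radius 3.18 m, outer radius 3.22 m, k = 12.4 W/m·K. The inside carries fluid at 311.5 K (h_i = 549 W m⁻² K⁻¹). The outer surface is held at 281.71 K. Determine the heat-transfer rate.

Q = 756 kW

Treat each layer as a resistance in series:
  R_conv,in = 1/(4πr²h) = 1/(4π·3.18²·549) = 1.433×10^-5 K/W
  R_nickel alloy = (1/3.18 − 1/3.22)/(4πk) = 0.003906/(4π·12.4) = 2.507×10^-5 K/W
ΣR = 1.433×10^-5 + 2.507×10^-5 = 3.940×10^-5 K/W
Q = ΔT/ΣR = (311.5 K − 281.71 K)/3.940×10^-5 = 7.56×10^5 W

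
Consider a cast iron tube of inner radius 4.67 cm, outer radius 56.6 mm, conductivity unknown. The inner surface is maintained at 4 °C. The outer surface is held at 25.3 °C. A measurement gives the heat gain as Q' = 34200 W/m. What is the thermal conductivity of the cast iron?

k = 49.1 W/m·K

ΣR = ΔT/Q' = |4 − 25.3|/34200 = 6.228×10^-4 m·K/W
ln(r₂/r₁)/(2πk) = 6.228×10^-4 ⇒ k = 0.1923/(2π·6.228×10^-4) = 49.1 W/m·K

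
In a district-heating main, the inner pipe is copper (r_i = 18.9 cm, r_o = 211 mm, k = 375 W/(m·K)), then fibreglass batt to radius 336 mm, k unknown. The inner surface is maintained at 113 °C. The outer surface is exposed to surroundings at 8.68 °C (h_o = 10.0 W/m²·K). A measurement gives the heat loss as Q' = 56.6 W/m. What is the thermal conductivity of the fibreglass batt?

k = 0.0412 W/m·K

ΣR = ΔT/Q' = |113 − 8.68|/56.6 = 1.843 m·K/W
Known resistances:
  R'_copper = ln(0.211/0.189)/(2πk) = 0.1101/(2π·375) = 4.673×10^-5 m·K/W
  R'_conv,out = 1/(2πr h) = 1/(2π·0.336·10.0) = 0.04737 m·K/W
R_fibreglass batt = ΣR − ΣR_known = 1.843 − 0.04742 = 1.796 m·K/W
ln(r₂/r₁)/(2πk) = 1.796 ⇒ k = 0.4653/(2π·1.796) = 0.0412 W/m·K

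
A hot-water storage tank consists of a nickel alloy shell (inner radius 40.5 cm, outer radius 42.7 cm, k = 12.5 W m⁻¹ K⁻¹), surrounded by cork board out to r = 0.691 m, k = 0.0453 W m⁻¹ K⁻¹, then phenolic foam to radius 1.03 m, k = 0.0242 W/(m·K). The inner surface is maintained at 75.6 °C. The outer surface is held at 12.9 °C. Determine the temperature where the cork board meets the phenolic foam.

Series thermal resistances, inner to outer:
  R_nickel alloy = (1/0.405 − 1/0.427)/(4πk) = 0.1272/(4π·12.5) = 8.099×10^-4 K/W
  R_cork board = (1/0.427 − 1/0.691)/(4πk) = 0.8947/(4π·0.0453) = 1.572 K/W
  R_phenolic foam = (1/0.691 − 1/1.03)/(4πk) = 0.4763/(4π·0.0242) = 1.566 K/W
ΣR = 8.099×10^-4 + 1.572 + 1.566 = 3.139 K/W
Q = ΔT/ΣR = (75.6 °C − 12.9 °C)/3.139 = 19.97 W
From the inner boundary to the cork board/phenolic foam interface, ΣR_partial = 1.573 K/W.
T_interface = T_in − Q·ΣR_partial = 75.6 °C − (19.97)(1.573) = 44.2 °C

T = 44.2 °C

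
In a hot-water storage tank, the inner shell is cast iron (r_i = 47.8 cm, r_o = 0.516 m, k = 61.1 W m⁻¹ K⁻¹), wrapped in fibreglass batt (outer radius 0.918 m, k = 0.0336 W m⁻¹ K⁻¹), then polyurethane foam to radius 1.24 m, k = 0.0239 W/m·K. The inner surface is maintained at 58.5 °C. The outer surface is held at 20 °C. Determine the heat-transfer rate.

Q = 13.0 W

Resistance network (inner→outer):
  R_cast iron = (1/0.478 − 1/0.516)/(4πk) = 0.1541/(4π·61.1) = 2.007×10^-4 K/W
  R_fibreglass batt = (1/0.516 − 1/0.918)/(4πk) = 0.8487/(4π·0.0336) = 2.010 K/W
  R_polyurethane foam = (1/0.918 − 1/1.24)/(4πk) = 0.2829/(4π·0.0239) = 0.9419 K/W
ΣR = 2.007×10^-4 + 2.010 + 0.9419 = 2.952 K/W
Q = ΔT/ΣR = (58.5 °C − 20 °C)/2.952 = 13.0 W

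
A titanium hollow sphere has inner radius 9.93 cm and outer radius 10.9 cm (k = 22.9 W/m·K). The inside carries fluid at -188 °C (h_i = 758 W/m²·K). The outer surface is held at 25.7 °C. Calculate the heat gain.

Q = 15.5 kW

Series thermal resistances, inner to outer:
  R_conv,in = 1/(4πr²h) = 1/(4π·0.0993²·758) = 0.01065 K/W
  R_titanium = (1/0.0993 − 1/0.109)/(4πk) = 0.8962/(4π·22.9) = 0.003114 K/W
ΣR = 0.01065 + 0.003114 = 0.01376 K/W
Q = ΔT/ΣR = (-188 °C − 25.7 °C)/0.01376 = -15500 W
(Negative Q ⇒ heat flows inward; heat gain = 15500 W.)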